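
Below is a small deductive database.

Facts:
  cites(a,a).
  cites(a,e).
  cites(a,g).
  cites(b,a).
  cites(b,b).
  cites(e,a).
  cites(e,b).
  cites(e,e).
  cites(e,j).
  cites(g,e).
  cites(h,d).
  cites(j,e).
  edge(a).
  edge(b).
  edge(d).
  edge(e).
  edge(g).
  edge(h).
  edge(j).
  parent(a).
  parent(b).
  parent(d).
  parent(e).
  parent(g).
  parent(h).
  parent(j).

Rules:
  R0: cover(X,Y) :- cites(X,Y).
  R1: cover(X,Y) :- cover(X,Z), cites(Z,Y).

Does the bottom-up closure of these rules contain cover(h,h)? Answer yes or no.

no

round 1: derive cover(a,a) via R0 from cites(a,a)
round 1: derive cover(a,e) via R0 from cites(a,e)
round 1: derive cover(a,g) via R0 from cites(a,g)
round 1: derive cover(b,a) via R0 from cites(b,a)
round 1: derive cover(b,b) via R0 from cites(b,b)
round 1: derive cover(e,a) via R0 from cites(e,a)
round 1: derive cover(e,b) via R0 from cites(e,b)
round 1: derive cover(e,e) via R0 from cites(e,e)
round 1: derive cover(e,j) via R0 from cites(e,j)
round 1: derive cover(g,e) via R0 from cites(g,e)
round 1: derive cover(h,d) via R0 from cites(h,d)
round 1: derive cover(j,e) via R0 from cites(j,e)
round 2: derive cover(a,b) via R1 from cover(a,e), cites(e,b)
round 2: derive cover(a,j) via R1 from cover(a,e), cites(e,j)
round 2: derive cover(b,e) via R1 from cover(b,a), cites(a,e)
round 2: derive cover(b,g) via R1 from cover(b,a), cites(a,g)
round 2: derive cover(e,g) via R1 from cover(e,a), cites(a,g)
round 2: derive cover(g,a) via R1 from cover(g,e), cites(e,a)
round 2: derive cover(g,b) via R1 from cover(g,e), cites(e,b)
round 2: derive cover(g,j) via R1 from cover(g,e), cites(e,j)
round 2: derive cover(j,a) via R1 from cover(j,e), cites(e,a)
round 2: derive cover(j,b) via R1 from cover(j,e), cites(e,b)
round 2: derive cover(j,j) via R1 from cover(j,e), cites(e,j)
round 3: derive cover(b,j) via R1 from cover(b,e), cites(e,j)
round 3: derive cover(g,g) via R1 from cover(g,a), cites(a,g)
round 3: derive cover(j,g) via R1 from cover(j,a), cites(a,g)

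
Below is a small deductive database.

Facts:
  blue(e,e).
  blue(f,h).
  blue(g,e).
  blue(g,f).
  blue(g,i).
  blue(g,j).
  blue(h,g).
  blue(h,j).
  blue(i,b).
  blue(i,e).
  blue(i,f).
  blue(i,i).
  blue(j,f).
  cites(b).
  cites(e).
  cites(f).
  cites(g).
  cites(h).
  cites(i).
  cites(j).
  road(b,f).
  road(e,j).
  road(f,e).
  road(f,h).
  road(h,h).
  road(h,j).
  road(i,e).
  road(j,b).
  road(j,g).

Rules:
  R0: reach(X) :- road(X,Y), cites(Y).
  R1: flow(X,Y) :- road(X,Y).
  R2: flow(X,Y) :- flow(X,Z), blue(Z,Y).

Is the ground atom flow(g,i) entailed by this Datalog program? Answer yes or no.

round 1: derive flow(b,f) via R1 from road(b,f)
round 1: derive flow(e,j) via R1 from road(e,j)
round 1: derive flow(f,e) via R1 from road(f,e)
round 1: derive flow(f,h) via R1 from road(f,h)
round 1: derive flow(h,h) via R1 from road(h,h)
round 1: derive flow(h,j) via R1 from road(h,j)
round 1: derive flow(i,e) via R1 from road(i,e)
round 1: derive flow(j,b) via R1 from road(j,b)
round 1: derive flow(j,g) via R1 from road(j,g)
round 2: derive flow(b,h) via R2 from flow(b,f), blue(f,h)
round 2: derive flow(e,f) via R2 from flow(e,j), blue(j,f)
round 2: derive flow(f,g) via R2 from flow(f,h), blue(h,g)
round 2: derive flow(f,j) via R2 from flow(f,h), blue(h,j)
round 2: derive flow(h,f) via R2 from flow(h,j), blue(j,f)
round 2: derive flow(h,g) via R2 from flow(h,h), blue(h,g)
round 2: derive flow(j,e) via R2 from flow(j,g), blue(g,e)
round 2: derive flow(j,f) via R2 from flow(j,g), blue(g,f)
round 2: derive flow(j,i) via R2 from flow(j,g), blue(g,i)
round 2: derive flow(j,j) via R2 from flow(j,g), blue(g,j)
round 3: derive flow(b,g) via R2 from flow(b,h), blue(h,g)
round 3: derive flow(b,j) via R2 from flow(b,h), blue(h,j)
round 3: derive flow(e,h) via R2 from flow(e,f), blue(f,h)
round 3: derive flow(f,f) via R2 from flow(f,g), blue(g,f)
round 3: derive flow(f,i) via R2 from flow(f,g), blue(g,i)
round 3: derive flow(h,e) via R2 from flow(h,g), blue(g,e)
round 3: derive flow(h,i) via R2 from flow(h,g), blue(g,i)
round 3: derive flow(j,h) via R2 from flow(j,f), blue(f,h)
round 4: derive flow(b,e) via R2 from flow(b,g), blue(g,e)
round 4: derive flow(b,i) via R2 from flow(b,g), blue(g,i)
round 4: derive flow(e,g) via R2 from flow(e,h), blue(h,g)
round 4: derive flow(f,b) via R2 from flow(f,i), blue(i,b)
round 4: derive flow(h,b) via R2 from flow(h,i), blue(i,b)
round 5: derive flow(b,b) via R2 from flow(b,i), blue(i,b)
round 5: derive flow(e,e) via R2 from flow(e,g), blue(g,e)
round 5: derive flow(e,i) via R2 from flow(e,g), blue(g,i)
round 6: derive flow(e,b) via R2 from flow(e,i), blue(i,b)

no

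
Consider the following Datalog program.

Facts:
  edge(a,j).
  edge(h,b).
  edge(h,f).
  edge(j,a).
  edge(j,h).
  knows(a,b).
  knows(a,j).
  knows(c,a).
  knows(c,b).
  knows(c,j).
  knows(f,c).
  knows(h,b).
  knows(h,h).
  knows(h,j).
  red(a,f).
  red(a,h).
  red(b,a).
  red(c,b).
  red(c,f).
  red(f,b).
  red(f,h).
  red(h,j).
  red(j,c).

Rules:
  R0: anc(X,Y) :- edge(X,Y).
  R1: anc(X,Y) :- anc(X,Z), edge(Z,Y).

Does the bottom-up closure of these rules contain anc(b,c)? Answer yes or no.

no

round 1: derive anc(a,j) via R0 from edge(a,j)
round 1: derive anc(h,b) via R0 from edge(h,b)
round 1: derive anc(h,f) via R0 from edge(h,f)
round 1: derive anc(j,a) via R0 from edge(j,a)
round 1: derive anc(j,h) via R0 from edge(j,h)
round 2: derive anc(a,a) via R1 from anc(a,j), edge(j,a)
round 2: derive anc(a,h) via R1 from anc(a,j), edge(j,h)
round 2: derive anc(j,b) via R1 from anc(j,h), edge(h,b)
round 2: derive anc(j,f) via R1 from anc(j,h), edge(h,f)
round 2: derive anc(j,j) via R1 from anc(j,a), edge(a,j)
round 3: derive anc(a,b) via R1 from anc(a,h), edge(h,b)
round 3: derive anc(a,f) via R1 from anc(a,h), edge(h,f)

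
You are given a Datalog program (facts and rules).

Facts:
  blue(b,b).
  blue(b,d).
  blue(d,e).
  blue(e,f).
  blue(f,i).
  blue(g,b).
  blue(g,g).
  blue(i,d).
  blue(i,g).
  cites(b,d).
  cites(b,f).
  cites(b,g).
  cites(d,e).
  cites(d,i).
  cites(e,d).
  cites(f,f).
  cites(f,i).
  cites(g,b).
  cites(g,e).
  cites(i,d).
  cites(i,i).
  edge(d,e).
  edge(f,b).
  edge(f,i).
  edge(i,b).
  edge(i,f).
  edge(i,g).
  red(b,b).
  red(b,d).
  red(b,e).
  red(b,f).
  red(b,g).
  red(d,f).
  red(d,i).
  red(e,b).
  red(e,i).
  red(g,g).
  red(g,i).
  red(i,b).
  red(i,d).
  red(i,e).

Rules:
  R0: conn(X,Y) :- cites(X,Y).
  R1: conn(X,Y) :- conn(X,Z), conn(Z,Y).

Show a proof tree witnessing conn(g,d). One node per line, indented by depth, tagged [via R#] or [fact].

conn(g,d)  [via R1]
  conn(g,b)  [via R0]
    cites(g,b)  [fact]
  conn(b,d)  [via R0]
    cites(b,d)  [fact]

round 1: derive conn(b,d) via R0 from cites(b,d)
round 1: derive conn(b,f) via R0 from cites(b,f)
round 1: derive conn(b,g) via R0 from cites(b,g)
round 1: derive conn(d,e) via R0 from cites(d,e)
round 1: derive conn(d,i) via R0 from cites(d,i)
round 1: derive conn(e,d) via R0 from cites(e,d)
round 1: derive conn(f,f) via R0 from cites(f,f)
round 1: derive conn(f,i) via R0 from cites(f,i)
round 1: derive conn(g,b) via R0 from cites(g,b)
round 1: derive conn(g,e) via R0 from cites(g,e)
round 1: derive conn(i,d) via R0 from cites(i,d)
round 1: derive conn(i,i) via R0 from cites(i,i)
round 2: derive conn(b,b) via R1 from conn(b,g), conn(g,b)
round 2: derive conn(b,e) via R1 from conn(b,d), conn(d,e)
round 2: derive conn(b,i) via R1 from conn(b,d), conn(d,i)
round 2: derive conn(d,d) via R1 from conn(d,e), conn(e,d)
round 2: derive conn(e,e) via R1 from conn(e,d), conn(d,e)
round 2: derive conn(e,i) via R1 from conn(e,d), conn(d,i)
round 2: derive conn(f,d) via R1 from conn(f,i), conn(i,d)
round 2: derive conn(g,d) via R1 from conn(g,b), conn(b,d)
round 2: derive conn(g,f) via R1 from conn(g,b), conn(b,f)
round 2: derive conn(g,g) via R1 from conn(g,b), conn(b,g)
round 2: derive conn(i,e) via R1 from conn(i,d), conn(d,e)
round 3: derive conn(f,e) via R1 from conn(f,d), conn(d,e)
round 3: derive conn(g,i) via R1 from conn(g,b), conn(b,i)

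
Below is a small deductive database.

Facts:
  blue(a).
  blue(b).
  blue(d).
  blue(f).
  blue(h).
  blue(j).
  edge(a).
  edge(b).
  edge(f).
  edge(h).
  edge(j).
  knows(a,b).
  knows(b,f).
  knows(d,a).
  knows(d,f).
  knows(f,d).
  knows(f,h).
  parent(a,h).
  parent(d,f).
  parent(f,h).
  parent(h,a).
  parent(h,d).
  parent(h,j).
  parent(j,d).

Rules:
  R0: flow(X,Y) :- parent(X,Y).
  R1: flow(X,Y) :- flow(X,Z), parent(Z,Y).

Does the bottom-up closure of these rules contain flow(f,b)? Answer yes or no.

no

round 1: derive flow(a,h) via R0 from parent(a,h)
round 1: derive flow(d,f) via R0 from parent(d,f)
round 1: derive flow(f,h) via R0 from parent(f,h)
round 1: derive flow(h,a) via R0 from parent(h,a)
round 1: derive flow(h,d) via R0 from parent(h,d)
round 1: derive flow(h,j) via R0 from parent(h,j)
round 1: derive flow(j,d) via R0 from parent(j,d)
round 2: derive flow(a,a) via R1 from flow(a,h), parent(h,a)
round 2: derive flow(a,d) via R1 from flow(a,h), parent(h,d)
round 2: derive flow(a,j) via R1 from flow(a,h), parent(h,j)
round 2: derive flow(d,h) via R1 from flow(d,f), parent(f,h)
round 2: derive flow(f,a) via R1 from flow(f,h), parent(h,a)
round 2: derive flow(f,d) via R1 from flow(f,h), parent(h,d)
round 2: derive flow(f,j) via R1 from flow(f,h), parent(h,j)
round 2: derive flow(h,f) via R1 from flow(h,d), parent(d,f)
round 2: derive flow(h,h) via R1 from flow(h,a), parent(a,h)
round 2: derive flow(j,f) via R1 from flow(j,d), parent(d,f)
round 3: derive flow(a,f) via R1 from flow(a,d), parent(d,f)
round 3: derive flow(d,a) via R1 from flow(d,h), parent(h,a)
round 3: derive flow(d,d) via R1 from flow(d,h), parent(h,d)
round 3: derive flow(d,j) via R1 from flow(d,h), parent(h,j)
round 3: derive flow(f,f) via R1 from flow(f,d), parent(d,f)
round 3: derive flow(j,h) via R1 from flow(j,f), parent(f,h)
round 4: derive flow(j,a) via R1 from flow(j,h), parent(h,a)
round 4: derive flow(j,j) via R1 from flow(j,h), parent(h,j)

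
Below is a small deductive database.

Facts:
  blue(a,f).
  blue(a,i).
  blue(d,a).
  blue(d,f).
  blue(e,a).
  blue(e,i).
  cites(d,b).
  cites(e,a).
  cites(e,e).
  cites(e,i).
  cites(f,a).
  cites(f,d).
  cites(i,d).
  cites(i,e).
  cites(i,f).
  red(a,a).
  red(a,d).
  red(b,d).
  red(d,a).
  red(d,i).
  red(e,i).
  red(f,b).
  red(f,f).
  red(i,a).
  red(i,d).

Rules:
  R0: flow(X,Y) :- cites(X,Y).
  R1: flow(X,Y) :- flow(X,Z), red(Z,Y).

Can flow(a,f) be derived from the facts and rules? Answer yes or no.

round 1: derive flow(d,b) via R0 from cites(d,b)
round 1: derive flow(e,a) via R0 from cites(e,a)
round 1: derive flow(e,e) via R0 from cites(e,e)
round 1: derive flow(e,i) via R0 from cites(e,i)
round 1: derive flow(f,a) via R0 from cites(f,a)
round 1: derive flow(f,d) via R0 from cites(f,d)
round 1: derive flow(i,d) via R0 from cites(i,d)
round 1: derive flow(i,e) via R0 from cites(i,e)
round 1: derive flow(i,f) via R0 from cites(i,f)
round 2: derive flow(d,d) via R1 from flow(d,b), red(b,d)
round 2: derive flow(e,d) via R1 from flow(e,a), red(a,d)
round 2: derive flow(f,i) via R1 from flow(f,d), red(d,i)
round 2: derive flow(i,a) via R1 from flow(i,d), red(d,a)
round 2: derive flow(i,b) via R1 from flow(i,f), red(f,b)
round 2: derive flow(i,i) via R1 from flow(i,d), red(d,i)
round 3: derive flow(d,a) via R1 from flow(d,d), red(d,a)
round 3: derive flow(d,i) via R1 from flow(d,d), red(d,i)

no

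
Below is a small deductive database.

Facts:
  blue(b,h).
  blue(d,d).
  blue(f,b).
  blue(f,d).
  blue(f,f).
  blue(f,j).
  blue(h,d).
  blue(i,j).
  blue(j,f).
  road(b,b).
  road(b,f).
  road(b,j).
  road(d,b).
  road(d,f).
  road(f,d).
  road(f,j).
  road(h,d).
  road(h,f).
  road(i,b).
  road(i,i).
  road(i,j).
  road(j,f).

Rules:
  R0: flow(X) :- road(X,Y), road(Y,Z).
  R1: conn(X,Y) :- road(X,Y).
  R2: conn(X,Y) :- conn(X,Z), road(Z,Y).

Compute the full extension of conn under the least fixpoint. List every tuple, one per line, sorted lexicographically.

round 1: derive conn(b,b) via R1 from road(b,b)
round 1: derive conn(b,f) via R1 from road(b,f)
round 1: derive conn(b,j) via R1 from road(b,j)
round 1: derive conn(d,b) via R1 from road(d,b)
round 1: derive conn(d,f) via R1 from road(d,f)
round 1: derive conn(f,d) via R1 from road(f,d)
round 1: derive conn(f,j) via R1 from road(f,j)
round 1: derive conn(h,d) via R1 from road(h,d)
round 1: derive conn(h,f) via R1 from road(h,f)
round 1: derive conn(i,b) via R1 from road(i,b)
round 1: derive conn(i,i) via R1 from road(i,i)
round 1: derive conn(i,j) via R1 from road(i,j)
round 1: derive conn(j,f) via R1 from road(j,f)
round 2: derive conn(b,d) via R2 from conn(b,f), road(f,d)
round 2: derive conn(d,d) via R2 from conn(d,f), road(f,d)
round 2: derive conn(d,j) via R2 from conn(d,b), road(b,j)
round 2: derive conn(f,b) via R2 from conn(f,d), road(d,b)
round 2: derive conn(f,f) via R2 from conn(f,d), road(d,f)
round 2: derive conn(h,b) via R2 from conn(h,d), road(d,b)
round 2: derive conn(h,j) via R2 from conn(h,f), road(f,j)
round 2: derive conn(i,f) via R2 from conn(i,b), road(b,f)
round 2: derive conn(j,d) via R2 from conn(j,f), road(f,d)
round 2: derive conn(j,j) via R2 from conn(j,f), road(f,j)
round 3: derive conn(i,d) via R2 from conn(i,f), road(f,d)
round 3: derive conn(j,b) via R2 from conn(j,d), road(d,b)

conn(b,b)
conn(b,d)
conn(b,f)
conn(b,j)
conn(d,b)
conn(d,d)
conn(d,f)
conn(d,j)
conn(f,b)
conn(f,d)
conn(f,f)
conn(f,j)
conn(h,b)
conn(h,d)
conn(h,f)
conn(h,j)
conn(i,b)
conn(i,d)
conn(i,f)
conn(i,i)
conn(i,j)
conn(j,b)
conn(j,d)
conn(j,f)
conn(j,j)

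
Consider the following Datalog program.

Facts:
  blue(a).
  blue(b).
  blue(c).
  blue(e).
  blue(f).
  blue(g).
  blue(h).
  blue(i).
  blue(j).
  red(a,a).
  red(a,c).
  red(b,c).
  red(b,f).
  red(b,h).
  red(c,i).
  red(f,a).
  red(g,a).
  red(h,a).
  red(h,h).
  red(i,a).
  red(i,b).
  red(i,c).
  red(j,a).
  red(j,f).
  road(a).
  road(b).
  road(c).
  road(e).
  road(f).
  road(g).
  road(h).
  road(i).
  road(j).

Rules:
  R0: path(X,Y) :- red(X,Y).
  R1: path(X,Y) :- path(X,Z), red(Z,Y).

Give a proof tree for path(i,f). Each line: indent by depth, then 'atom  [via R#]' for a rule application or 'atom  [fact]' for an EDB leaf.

path(i,f)  [via R1]
  path(i,b)  [via R0]
    red(i,b)  [fact]
  red(b,f)  [fact]

round 1: derive path(a,a) via R0 from red(a,a)
round 1: derive path(a,c) via R0 from red(a,c)
round 1: derive path(b,c) via R0 from red(b,c)
round 1: derive path(b,f) via R0 from red(b,f)
round 1: derive path(b,h) via R0 from red(b,h)
round 1: derive path(c,i) via R0 from red(c,i)
round 1: derive path(f,a) via R0 from red(f,a)
round 1: derive path(g,a) via R0 from red(g,a)
round 1: derive path(h,a) via R0 from red(h,a)
round 1: derive path(h,h) via R0 from red(h,h)
round 1: derive path(i,a) via R0 from red(i,a)
round 1: derive path(i,b) via R0 from red(i,b)
round 1: derive path(i,c) via R0 from red(i,c)
round 1: derive path(j,a) via R0 from red(j,a)
round 1: derive path(j,f) via R0 from red(j,f)
round 2: derive path(a,i) via R1 from path(a,c), red(c,i)
round 2: derive path(b,a) via R1 from path(b,f), red(f,a)
round 2: derive path(b,i) via R1 from path(b,c), red(c,i)
round 2: derive path(c,a) via R1 from path(c,i), red(i,a)
round 2: derive path(c,b) via R1 from path(c,i), red(i,b)
round 2: derive path(c,c) via R1 from path(c,i), red(i,c)
round 2: derive path(f,c) via R1 from path(f,a), red(a,c)
round 2: derive path(g,c) via R1 from path(g,a), red(a,c)
round 2: derive path(h,c) via R1 from path(h,a), red(a,c)
round 2: derive path(i,f) via R1 from path(i,b), red(b,f)
round 2: derive path(i,h) via R1 from path(i,b), red(b,h)
round 2: derive path(i,i) via R1 from path(i,c), red(c,i)
round 2: derive path(j,c) via R1 from path(j,a), red(a,c)
round 3: derive path(a,b) via R1 from path(a,i), red(i,b)
round 3: derive path(b,b) via R1 from path(b,i), red(i,b)
round 3: derive path(c,f) via R1 from path(c,b), red(b,f)
round 3: derive path(c,h) via R1 from path(c,b), red(b,h)
round 3: derive path(f,i) via R1 from path(f,c), red(c,i)
round 3: derive path(g,i) via R1 from path(g,c), red(c,i)
round 3: derive path(h,i) via R1 from path(h,c), red(c,i)
round 3: derive path(j,i) via R1 from path(j,c), red(c,i)
round 4: derive path(a,f) via R1 from path(a,b), red(b,f)
round 4: derive path(a,h) via R1 from path(a,b), red(b,h)
round 4: derive path(f,b) via R1 from path(f,i), red(i,b)
round 4: derive path(g,b) via R1 from path(g,i), red(i,b)
round 4: derive path(h,b) via R1 from path(h,i), red(i,b)
round 4: derive path(j,b) via R1 from path(j,i), red(i,b)
round 5: derive path(f,f) via R1 from path(f,b), red(b,f)
round 5: derive path(f,h) via R1 from path(f,b), red(b,h)
round 5: derive path(g,f) via R1 from path(g,b), red(b,f)
round 5: derive path(g,h) via R1 from path(g,b), red(b,h)
round 5: derive path(h,f) via R1 from path(h,b), red(b,f)
round 5: derive path(j,h) via R1 from path(j,b), red(b,h)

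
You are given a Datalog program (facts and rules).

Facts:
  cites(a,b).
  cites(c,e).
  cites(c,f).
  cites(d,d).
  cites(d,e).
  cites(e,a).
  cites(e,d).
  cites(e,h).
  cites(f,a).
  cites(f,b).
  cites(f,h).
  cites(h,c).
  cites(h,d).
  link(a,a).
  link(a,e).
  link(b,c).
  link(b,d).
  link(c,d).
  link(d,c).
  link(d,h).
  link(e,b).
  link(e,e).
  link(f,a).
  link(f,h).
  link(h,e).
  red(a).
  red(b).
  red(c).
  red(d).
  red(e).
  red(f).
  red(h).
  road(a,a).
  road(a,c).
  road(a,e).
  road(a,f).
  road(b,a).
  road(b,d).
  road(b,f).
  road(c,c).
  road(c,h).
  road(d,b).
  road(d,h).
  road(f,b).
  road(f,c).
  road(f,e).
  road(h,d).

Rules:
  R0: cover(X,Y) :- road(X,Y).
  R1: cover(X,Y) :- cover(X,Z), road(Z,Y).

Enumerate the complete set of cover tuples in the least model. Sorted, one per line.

cover(a,a)
cover(a,b)
cover(a,c)
cover(a,d)
cover(a,e)
cover(a,f)
cover(a,h)
cover(b,a)
cover(b,b)
cover(b,c)
cover(b,d)
cover(b,e)
cover(b,f)
cover(b,h)
cover(c,a)
cover(c,b)
cover(c,c)
cover(c,d)
cover(c,e)
cover(c,f)
cover(c,h)
cover(d,a)
cover(d,b)
cover(d,c)
cover(d,d)
cover(d,e)
cover(d,f)
cover(d,h)
cover(f,a)
cover(f,b)
cover(f,c)
cover(f,d)
cover(f,e)
cover(f,f)
cover(f,h)
cover(h,a)
cover(h,b)
cover(h,c)
cover(h,d)
cover(h,e)
cover(h,f)
cover(h,h)

round 1: derive cover(a,a) via R0 from road(a,a)
round 1: derive cover(a,c) via R0 from road(a,c)
round 1: derive cover(a,e) via R0 from road(a,e)
round 1: derive cover(a,f) via R0 from road(a,f)
round 1: derive cover(b,a) via R0 from road(b,a)
round 1: derive cover(b,d) via R0 from road(b,d)
round 1: derive cover(b,f) via R0 from road(b,f)
round 1: derive cover(c,c) via R0 from road(c,c)
round 1: derive cover(c,h) via R0 from road(c,h)
round 1: derive cover(d,b) via R0 from road(d,b)
round 1: derive cover(d,h) via R0 from road(d,h)
round 1: derive cover(f,b) via R0 from road(f,b)
round 1: derive cover(f,c) via R0 from road(f,c)
round 1: derive cover(f,e) via R0 from road(f,e)
round 1: derive cover(h,d) via R0 from road(h,d)
round 2: derive cover(a,b) via R1 from cover(a,f), road(f,b)
round 2: derive cover(a,h) via R1 from cover(a,c), road(c,h)
round 2: derive cover(b,b) via R1 from cover(b,d), road(d,b)
round 2: derive cover(b,c) via R1 from cover(b,a), road(a,c)
round 2: derive cover(b,e) via R1 from cover(b,a), road(a,e)
round 2: derive cover(b,h) via R1 from cover(b,d), road(d,h)
round 2: derive cover(c,d) via R1 from cover(c,h), road(h,d)
round 2: derive cover(d,a) via R1 from cover(d,b), road(b,a)
round 2: derive cover(d,d) via R1 from cover(d,b), road(b,d)
round 2: derive cover(d,f) via R1 from cover(d,b), road(b,f)
round 2: derive cover(f,a) via R1 from cover(f,b), road(b,a)
round 2: derive cover(f,d) via R1 from cover(f,b), road(b,d)
round 2: derive cover(f,f) via R1 from cover(f,b), road(b,f)
round 2: derive cover(f,h) via R1 from cover(f,c), road(c,h)
round 2: derive cover(h,b) via R1 from cover(h,d), road(d,b)
round 2: derive cover(h,h) via R1 from cover(h,d), road(d,h)
round 3: derive cover(a,d) via R1 from cover(a,b), road(b,d)
round 3: derive cover(c,b) via R1 from cover(c,d), road(d,b)
round 3: derive cover(d,c) via R1 from cover(d,a), road(a,c)
round 3: derive cover(d,e) via R1 from cover(d,a), road(a,e)
round 3: derive cover(h,a) via R1 from cover(h,b), road(b,a)
round 3: derive cover(h,f) via R1 from cover(h,b), road(b,f)
round 4: derive cover(c,a) via R1 from cover(c,b), road(b,a)
round 4: derive cover(c,f) via R1 from cover(c,b), road(b,f)
round 4: derive cover(h,c) via R1 from cover(h,a), road(a,c)
round 4: derive cover(h,e) via R1 from cover(h,a), road(a,e)
round 5: derive cover(c,e) via R1 from cover(c,a), road(a,e)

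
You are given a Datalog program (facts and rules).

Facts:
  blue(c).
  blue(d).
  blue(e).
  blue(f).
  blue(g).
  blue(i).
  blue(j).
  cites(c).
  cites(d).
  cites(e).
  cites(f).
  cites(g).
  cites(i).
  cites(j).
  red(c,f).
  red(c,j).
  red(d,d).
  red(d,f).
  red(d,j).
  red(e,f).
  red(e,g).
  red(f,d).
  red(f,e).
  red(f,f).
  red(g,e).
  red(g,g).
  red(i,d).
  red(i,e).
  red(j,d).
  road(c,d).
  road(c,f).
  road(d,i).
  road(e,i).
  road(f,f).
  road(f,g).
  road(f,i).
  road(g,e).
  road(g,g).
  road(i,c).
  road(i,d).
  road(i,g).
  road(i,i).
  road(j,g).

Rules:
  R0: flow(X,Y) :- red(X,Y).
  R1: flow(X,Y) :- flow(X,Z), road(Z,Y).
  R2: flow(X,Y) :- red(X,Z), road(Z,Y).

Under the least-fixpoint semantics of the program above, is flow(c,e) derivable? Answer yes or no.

yes

round 1: derive flow(c,f) via R0 from red(c,f)
round 1: derive flow(c,j) via R0 from red(c,j)
round 1: derive flow(d,d) via R0 from red(d,d)
round 1: derive flow(d,f) via R0 from red(d,f)
round 1: derive flow(d,j) via R0 from red(d,j)
round 1: derive flow(e,f) via R0 from red(e,f)
round 1: derive flow(e,g) via R0 from red(e,g)
round 1: derive flow(f,d) via R0 from red(f,d)
round 1: derive flow(f,e) via R0 from red(f,e)
round 1: derive flow(f,f) via R0 from red(f,f)
round 1: derive flow(g,e) via R0 from red(g,e)
round 1: derive flow(g,g) via R0 from red(g,g)
round 1: derive flow(i,d) via R0 from red(i,d)
round 1: derive flow(i,e) via R0 from red(i,e)
round 1: derive flow(j,d) via R0 from red(j,d)
round 1: derive flow(c,g) via R2 from red(c,f), road(f,g)
round 1: derive flow(c,i) via R2 from red(c,f), road(f,i)
round 1: derive flow(d,g) via R2 from red(d,f), road(f,g)
round 1: derive flow(d,i) via R2 from red(d,d), road(d,i)
round 1: derive flow(e,e) via R2 from red(e,g), road(g,e)
round 1: derive flow(e,i) via R2 from red(e,f), road(f,i)
round 1: derive flow(f,g) via R2 from red(f,f), road(f,g)
round 1: derive flow(f,i) via R2 from red(f,d), road(d,i)
round 1: derive flow(g,i) via R2 from red(g,e), road(e,i)
round 1: derive flow(i,i) via R2 from red(i,d), road(d,i)
round 1: derive flow(j,i) via R2 from red(j,d), road(d,i)
round 2: derive flow(c,c) via R1 from flow(c,i), road(i,c)
round 2: derive flow(c,d) via R1 from flow(c,i), road(i,d)
round 2: derive flow(c,e) via R1 from flow(c,g), road(g,e)
round 2: derive flow(d,c) via R1 from flow(d,i), road(i,c)
round 2: derive flow(d,e) via R1 from flow(d,g), road(g,e)
round 2: derive flow(e,c) via R1 from flow(e,i), road(i,c)
round 2: derive flow(e,d) via R1 from flow(e,i), road(i,d)
round 2: derive flow(f,c) via R1 from flow(f,i), road(i,c)
round 2: derive flow(g,c) via R1 from flow(g,i), road(i,c)
round 2: derive flow(g,d) via R1 from flow(g,i), road(i,d)
round 2: derive flow(i,c) via R1 from flow(i,i), road(i,c)
round 2: derive flow(i,g) via R1 from flow(i,i), road(i,g)
round 2: derive flow(j,c) via R1 from flow(j,i), road(i,c)
round 2: derive flow(j,g) via R1 from flow(j,i), road(i,g)
round 3: derive flow(g,f) via R1 from flow(g,c), road(c,f)
round 3: derive flow(i,f) via R1 from flow(i,c), road(c,f)
round 3: derive flow(j,e) via R1 from flow(j,g), road(g,e)
round 3: derive flow(j,f) via R1 from flow(j,c), road(c,f)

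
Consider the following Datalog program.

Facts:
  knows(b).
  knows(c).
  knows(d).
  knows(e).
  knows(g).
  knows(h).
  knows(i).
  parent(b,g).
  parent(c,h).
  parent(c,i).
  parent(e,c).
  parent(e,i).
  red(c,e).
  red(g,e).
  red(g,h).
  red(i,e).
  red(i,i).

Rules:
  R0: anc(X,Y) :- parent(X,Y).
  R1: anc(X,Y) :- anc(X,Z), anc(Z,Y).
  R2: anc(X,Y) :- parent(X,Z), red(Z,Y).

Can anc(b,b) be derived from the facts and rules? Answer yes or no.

no

round 1: derive anc(b,g) via R0 from parent(b,g)
round 1: derive anc(c,h) via R0 from parent(c,h)
round 1: derive anc(c,i) via R0 from parent(c,i)
round 1: derive anc(e,c) via R0 from parent(e,c)
round 1: derive anc(e,i) via R0 from parent(e,i)
round 1: derive anc(b,e) via R2 from parent(b,g), red(g,e)
round 1: derive anc(b,h) via R2 from parent(b,g), red(g,h)
round 1: derive anc(c,e) via R2 from parent(c,i), red(i,e)
round 1: derive anc(e,e) via R2 from parent(e,c), red(c,e)
round 2: derive anc(b,c) via R1 from anc(b,e), anc(e,c)
round 2: derive anc(b,i) via R1 from anc(b,e), anc(e,i)
round 2: derive anc(c,c) via R1 from anc(c,e), anc(e,c)
round 2: derive anc(e,h) via R1 from anc(e,c), anc(c,h)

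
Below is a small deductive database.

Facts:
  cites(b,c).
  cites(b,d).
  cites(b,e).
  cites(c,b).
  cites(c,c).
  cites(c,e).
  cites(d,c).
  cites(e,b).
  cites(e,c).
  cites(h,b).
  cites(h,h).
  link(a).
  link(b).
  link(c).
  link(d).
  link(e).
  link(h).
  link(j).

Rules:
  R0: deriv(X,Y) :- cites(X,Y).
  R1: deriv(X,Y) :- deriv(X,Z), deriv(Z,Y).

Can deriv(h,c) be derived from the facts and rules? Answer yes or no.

round 1: derive deriv(b,c) via R0 from cites(b,c)
round 1: derive deriv(b,d) via R0 from cites(b,d)
round 1: derive deriv(b,e) via R0 from cites(b,e)
round 1: derive deriv(c,b) via R0 from cites(c,b)
round 1: derive deriv(c,c) via R0 from cites(c,c)
round 1: derive deriv(c,e) via R0 from cites(c,e)
round 1: derive deriv(d,c) via R0 from cites(d,c)
round 1: derive deriv(e,b) via R0 from cites(e,b)
round 1: derive deriv(e,c) via R0 from cites(e,c)
round 1: derive deriv(h,b) via R0 from cites(h,b)
round 1: derive deriv(h,h) via R0 from cites(h,h)
round 2: derive deriv(b,b) via R1 from deriv(b,c), deriv(c,b)
round 2: derive deriv(c,d) via R1 from deriv(c,b), deriv(b,d)
round 2: derive deriv(d,b) via R1 from deriv(d,c), deriv(c,b)
round 2: derive deriv(d,e) via R1 from deriv(d,c), deriv(c,e)
round 2: derive deriv(e,d) via R1 from deriv(e,b), deriv(b,d)
round 2: derive deriv(e,e) via R1 from deriv(e,b), deriv(b,e)
round 2: derive deriv(h,c) via R1 from deriv(h,b), deriv(b,c)
round 2: derive deriv(h,d) via R1 from deriv(h,b), deriv(b,d)
round 2: derive deriv(h,e) via R1 from deriv(h,b), deriv(b,e)
round 3: derive deriv(d,d) via R1 from deriv(d,b), deriv(b,d)

yes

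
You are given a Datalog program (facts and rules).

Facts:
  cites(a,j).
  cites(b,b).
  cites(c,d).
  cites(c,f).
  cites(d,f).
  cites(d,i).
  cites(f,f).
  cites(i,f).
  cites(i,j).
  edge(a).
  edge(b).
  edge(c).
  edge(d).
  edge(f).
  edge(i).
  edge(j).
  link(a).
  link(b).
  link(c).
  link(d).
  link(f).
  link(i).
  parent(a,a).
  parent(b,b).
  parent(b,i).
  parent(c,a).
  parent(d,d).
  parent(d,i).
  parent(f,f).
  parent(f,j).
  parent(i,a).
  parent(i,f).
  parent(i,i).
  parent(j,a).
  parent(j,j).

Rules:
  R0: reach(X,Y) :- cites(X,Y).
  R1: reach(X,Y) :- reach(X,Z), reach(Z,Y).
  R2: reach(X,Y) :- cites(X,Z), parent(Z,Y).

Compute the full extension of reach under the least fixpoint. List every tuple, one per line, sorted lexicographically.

round 1: derive reach(a,j) via R0 from cites(a,j)
round 1: derive reach(b,b) via R0 from cites(b,b)
round 1: derive reach(c,d) via R0 from cites(c,d)
round 1: derive reach(c,f) via R0 from cites(c,f)
round 1: derive reach(d,f) via R0 from cites(d,f)
round 1: derive reach(d,i) via R0 from cites(d,i)
round 1: derive reach(f,f) via R0 from cites(f,f)
round 1: derive reach(i,f) via R0 from cites(i,f)
round 1: derive reach(i,j) via R0 from cites(i,j)
round 1: derive reach(a,a) via R2 from cites(a,j), parent(j,a)
round 1: derive reach(b,i) via R2 from cites(b,b), parent(b,i)
round 1: derive reach(c,i) via R2 from cites(c,d), parent(d,i)
round 1: derive reach(c,j) via R2 from cites(c,f), parent(f,j)
round 1: derive reach(d,a) via R2 from cites(d,i), parent(i,a)
round 1: derive reach(d,j) via R2 from cites(d,f), parent(f,j)
round 1: derive reach(f,j) via R2 from cites(f,f), parent(f,j)
round 1: derive reach(i,a) via R2 from cites(i,j), parent(j,a)
round 2: derive reach(b,a) via R1 from reach(b,i), reach(i,a)
round 2: derive reach(b,f) via R1 from reach(b,i), reach(i,f)
round 2: derive reach(b,j) via R1 from reach(b,i), reach(i,j)
round 2: derive reach(c,a) via R1 from reach(c,d), reach(d,a)

reach(a,a)
reach(a,j)
reach(b,a)
reach(b,b)
reach(b,f)
reach(b,i)
reach(b,j)
reach(c,a)
reach(c,d)
reach(c,f)
reach(c,i)
reach(c,j)
reach(d,a)
reach(d,f)
reach(d,i)
reach(d,j)
reach(f,f)
reach(f,j)
reach(i,a)
reach(i,f)
reach(i,j)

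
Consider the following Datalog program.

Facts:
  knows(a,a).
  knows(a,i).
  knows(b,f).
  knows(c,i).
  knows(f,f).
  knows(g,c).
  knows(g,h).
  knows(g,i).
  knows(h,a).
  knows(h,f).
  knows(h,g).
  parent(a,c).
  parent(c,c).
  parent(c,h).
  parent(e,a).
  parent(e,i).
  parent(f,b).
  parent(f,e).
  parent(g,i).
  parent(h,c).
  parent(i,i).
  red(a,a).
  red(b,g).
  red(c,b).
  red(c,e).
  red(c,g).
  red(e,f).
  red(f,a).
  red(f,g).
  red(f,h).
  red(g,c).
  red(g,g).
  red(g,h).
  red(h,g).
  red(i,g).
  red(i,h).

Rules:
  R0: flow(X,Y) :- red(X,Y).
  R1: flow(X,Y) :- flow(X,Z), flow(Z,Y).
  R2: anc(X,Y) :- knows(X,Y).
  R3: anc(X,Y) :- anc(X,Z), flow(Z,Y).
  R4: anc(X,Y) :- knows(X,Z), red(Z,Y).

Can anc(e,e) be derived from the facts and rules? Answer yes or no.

round 1: derive flow(a,a) via R0 from red(a,a)
round 1: derive flow(b,g) via R0 from red(b,g)
round 1: derive flow(c,b) via R0 from red(c,b)
round 1: derive flow(c,e) via R0 from red(c,e)
round 1: derive flow(c,g) via R0 from red(c,g)
round 1: derive flow(e,f) via R0 from red(e,f)
round 1: derive flow(f,a) via R0 from red(f,a)
round 1: derive flow(f,g) via R0 from red(f,g)
round 1: derive flow(f,h) via R0 from red(f,h)
round 1: derive flow(g,c) via R0 from red(g,c)
round 1: derive flow(g,g) via R0 from red(g,g)
round 1: derive flow(g,h) via R0 from red(g,h)
round 1: derive flow(h,g) via R0 from red(h,g)
round 1: derive flow(i,g) via R0 from red(i,g)
round 1: derive flow(i,h) via R0 from red(i,h)
round 1: derive anc(a,a) via R2 from knows(a,a)
round 1: derive anc(a,i) via R2 from knows(a,i)
round 1: derive anc(b,f) via R2 from knows(b,f)
round 1: derive anc(c,i) via R2 from knows(c,i)
round 1: derive anc(f,f) via R2 from knows(f,f)
round 1: derive anc(g,c) via R2 from knows(g,c)
round 1: derive anc(g,h) via R2 from knows(g,h)
round 1: derive anc(g,i) via R2 from knows(g,i)
round 1: derive anc(h,a) via R2 from knows(h,a)
round 1: derive anc(h,f) via R2 from knows(h,f)
round 1: derive anc(h,g) via R2 from knows(h,g)
round 1: derive anc(a,g) via R4 from knows(a,i), red(i,g)
round 1: derive anc(a,h) via R4 from knows(a,i), red(i,h)
round 1: derive anc(b,a) via R4 from knows(b,f), red(f,a)
round 1: derive anc(b,g) via R4 from knows(b,f), red(f,g)
round 1: derive anc(b,h) via R4 from knows(b,f), red(f,h)
round 1: derive anc(c,g) via R4 from knows(c,i), red(i,g)
round 1: derive anc(c,h) via R4 from knows(c,i), red(i,h)
round 1: derive anc(f,a) via R4 from knows(f,f), red(f,a)
round 1: derive anc(f,g) via R4 from knows(f,f), red(f,g)
round 1: derive anc(f,h) via R4 from knows(f,f), red(f,h)
round 1: derive anc(g,b) via R4 from knows(g,c), red(c,b)
round 1: derive anc(g,e) via R4 from knows(g,c), red(c,e)
round 1: derive anc(g,g) via R4 from knows(g,c), red(c,g)
round 1: derive anc(h,c) via R4 from knows(h,g), red(g,c)
round 1: derive anc(h,h) via R4 from knows(h,f), red(f,h)
round 2: derive flow(b,c) via R1 from flow(b,g), flow(g,c)
round 2: derive flow(b,h) via R1 from flow(b,g), flow(g,h)
round 2: derive flow(c,c) via R1 from flow(c,g), flow(g,c)
round 2: derive flow(c,f) via R1 from flow(c,e), flow(e,f)
round 2: derive flow(c,h) via R1 from flow(c,g), flow(g,h)
round 2: derive flow(e,a) via R1 from flow(e,f), flow(f,a)
round 2: derive flow(e,g) via R1 from flow(e,f), flow(f,g)
round 2: derive flow(e,h) via R1 from flow(e,f), flow(f,h)
round 2: derive flow(f,c) via R1 from flow(f,g), flow(g,c)
round 2: derive flow(g,b) via R1 from flow(g,c), flow(c,b)
round 2: derive flow(g,e) via R1 from flow(g,c), flow(c,e)
round 2: derive flow(h,c) via R1 from flow(h,g), flow(g,c)
round 2: derive flow(h,h) via R1 from flow(h,g), flow(g,h)
round 2: derive flow(i,c) via R1 from flow(i,g), flow(g,c)
round 2: derive anc(a,c) via R3 from anc(a,g), flow(g,c)
round 2: derive anc(b,c) via R3 from anc(b,g), flow(g,c)
round 2: derive anc(c,c) via R3 from anc(c,g), flow(g,c)
round 2: derive anc(f,c) via R3 from anc(f,g), flow(g,c)
round 2: derive anc(g,f) via R3 from anc(g,e), flow(e,f)
round 2: derive anc(h,b) via R3 from anc(h,c), flow(c,b)
round 2: derive anc(h,e) via R3 from anc(h,c), flow(c,e)
round 3: derive flow(b,b) via R1 from flow(b,c), flow(c,b)
round 3: derive flow(b,e) via R1 from flow(b,c), flow(c,e)
round 3: derive flow(b,f) via R1 from flow(b,c), flow(c,f)
round 3: derive flow(c,a) via R1 from flow(c,e), flow(e,a)
round 3: derive flow(e,b) via R1 from flow(e,g), flow(g,b)
round 3: derive flow(e,c) via R1 from flow(e,f), flow(f,c)
round 3: derive flow(e,e) via R1 from flow(e,g), flow(g,e)
round 3: derive flow(f,b) via R1 from flow(f,c), flow(c,b)
round 3: derive flow(f,e) via R1 from flow(f,c), flow(c,e)
round 3: derive flow(f,f) via R1 from flow(f,c), flow(c,f)
round 3: derive flow(g,a) via R1 from flow(g,e), flow(e,a)
round 3: derive flow(g,f) via R1 from flow(g,c), flow(c,f)
round 3: derive flow(h,b) via R1 from flow(h,c), flow(c,b)
round 3: derive flow(h,e) via R1 from flow(h,c), flow(c,e)
round 3: derive flow(h,f) via R1 from flow(h,c), flow(c,f)
round 3: derive flow(i,b) via R1 from flow(i,c), flow(c,b)
round 3: derive flow(i,e) via R1 from flow(i,c), flow(c,e)
round 3: derive flow(i,f) via R1 from flow(i,c), flow(c,f)
round 3: derive anc(a,b) via R3 from anc(a,c), flow(c,b)
round 3: derive anc(a,e) via R3 from anc(a,c), flow(c,e)
round 3: derive anc(a,f) via R3 from anc(a,c), flow(c,f)
round 3: derive anc(b,b) via R3 from anc(b,c), flow(c,b)
round 3: derive anc(b,e) via R3 from anc(b,c), flow(c,e)
round 3: derive anc(c,b) via R3 from anc(c,c), flow(c,b)
round 3: derive anc(c,e) via R3 from anc(c,c), flow(c,e)
round 3: derive anc(c,f) via R3 from anc(c,c), flow(c,f)
round 3: derive anc(f,b) via R3 from anc(f,c), flow(c,b)
round 3: derive anc(f,e) via R3 from anc(f,c), flow(c,e)
round 3: derive anc(g,a) via R3 from anc(g,e), flow(e,a)
round 4: derive flow(b,a) via R1 from flow(b,c), flow(c,a)
round 4: derive flow(h,a) via R1 from flow(h,c), flow(c,a)
round 4: derive flow(i,a) via R1 from flow(i,c), flow(c,a)
round 4: derive anc(c,a) via R3 from anc(c,c), flow(c,a)

no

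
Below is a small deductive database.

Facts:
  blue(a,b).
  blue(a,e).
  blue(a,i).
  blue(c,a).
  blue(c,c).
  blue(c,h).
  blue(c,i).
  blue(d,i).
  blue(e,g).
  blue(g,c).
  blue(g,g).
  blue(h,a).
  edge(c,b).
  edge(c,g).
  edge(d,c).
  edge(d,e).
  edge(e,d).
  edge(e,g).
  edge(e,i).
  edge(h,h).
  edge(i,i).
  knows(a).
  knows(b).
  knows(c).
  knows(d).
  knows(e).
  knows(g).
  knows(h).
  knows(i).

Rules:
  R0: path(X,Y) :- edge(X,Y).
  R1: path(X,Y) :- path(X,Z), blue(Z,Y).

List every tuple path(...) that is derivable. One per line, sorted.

round 1: derive path(c,b) via R0 from edge(c,b)
round 1: derive path(c,g) via R0 from edge(c,g)
round 1: derive path(d,c) via R0 from edge(d,c)
round 1: derive path(d,e) via R0 from edge(d,e)
round 1: derive path(e,d) via R0 from edge(e,d)
round 1: derive path(e,g) via R0 from edge(e,g)
round 1: derive path(e,i) via R0 from edge(e,i)
round 1: derive path(h,h) via R0 from edge(h,h)
round 1: derive path(i,i) via R0 from edge(i,i)
round 2: derive path(c,c) via R1 from path(c,g), blue(g,c)
round 2: derive path(d,a) via R1 from path(d,c), blue(c,a)
round 2: derive path(d,g) via R1 from path(d,e), blue(e,g)
round 2: derive path(d,h) via R1 from path(d,c), blue(c,h)
round 2: derive path(d,i) via R1 from path(d,c), blue(c,i)
round 2: derive path(e,c) via R1 from path(e,g), blue(g,c)
round 2: derive path(h,a) via R1 from path(h,h), blue(h,a)
round 3: derive path(c,a) via R1 from path(c,c), blue(c,a)
round 3: derive path(c,h) via R1 from path(c,c), blue(c,h)
round 3: derive path(c,i) via R1 from path(c,c), blue(c,i)
round 3: derive path(d,b) via R1 from path(d,a), blue(a,b)
round 3: derive path(e,a) via R1 from path(e,c), blue(c,a)
round 3: derive path(e,h) via R1 from path(e,c), blue(c,h)
round 3: derive path(h,b) via R1 from path(h,a), blue(a,b)
round 3: derive path(h,e) via R1 from path(h,a), blue(a,e)
round 3: derive path(h,i) via R1 from path(h,a), blue(a,i)
round 4: derive path(c,e) via R1 from path(c,a), blue(a,e)
round 4: derive path(e,b) via R1 from path(e,a), blue(a,b)
round 4: derive path(e,e) via R1 from path(e,a), blue(a,e)
round 4: derive path(h,g) via R1 from path(h,e), blue(e,g)
round 5: derive path(h,c) via R1 from path(h,g), blue(g,c)

path(c,a)
path(c,b)
path(c,c)
path(c,e)
path(c,g)
path(c,h)
path(c,i)
path(d,a)
path(d,b)
path(d,c)
path(d,e)
path(d,g)
path(d,h)
path(d,i)
path(e,a)
path(e,b)
path(e,c)
path(e,d)
path(e,e)
path(e,g)
path(e,h)
path(e,i)
path(h,a)
path(h,b)
path(h,c)
path(h,e)
path(h,g)
path(h,h)
path(h,i)
path(i,i)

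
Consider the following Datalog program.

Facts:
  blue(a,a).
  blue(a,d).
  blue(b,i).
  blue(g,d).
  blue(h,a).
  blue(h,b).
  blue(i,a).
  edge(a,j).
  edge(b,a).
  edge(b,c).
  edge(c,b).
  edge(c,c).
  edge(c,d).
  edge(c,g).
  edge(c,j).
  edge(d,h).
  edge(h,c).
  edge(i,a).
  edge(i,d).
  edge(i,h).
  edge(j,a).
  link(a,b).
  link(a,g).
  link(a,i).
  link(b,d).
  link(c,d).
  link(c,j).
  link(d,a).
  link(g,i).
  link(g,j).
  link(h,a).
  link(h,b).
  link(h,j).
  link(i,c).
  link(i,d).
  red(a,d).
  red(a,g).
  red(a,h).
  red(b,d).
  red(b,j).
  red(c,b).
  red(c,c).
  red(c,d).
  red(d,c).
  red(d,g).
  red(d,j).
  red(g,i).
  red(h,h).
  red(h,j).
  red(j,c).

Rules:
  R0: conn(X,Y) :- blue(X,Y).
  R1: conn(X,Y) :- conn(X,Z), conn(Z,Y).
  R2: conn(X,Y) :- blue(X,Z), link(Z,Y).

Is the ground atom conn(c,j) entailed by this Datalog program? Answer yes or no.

round 1: derive conn(a,a) via R0 from blue(a,a)
round 1: derive conn(a,d) via R0 from blue(a,d)
round 1: derive conn(b,i) via R0 from blue(b,i)
round 1: derive conn(g,d) via R0 from blue(g,d)
round 1: derive conn(h,a) via R0 from blue(h,a)
round 1: derive conn(h,b) via R0 from blue(h,b)
round 1: derive conn(i,a) via R0 from blue(i,a)
round 1: derive conn(a,b) via R2 from blue(a,a), link(a,b)
round 1: derive conn(a,g) via R2 from blue(a,a), link(a,g)
round 1: derive conn(a,i) via R2 from blue(a,a), link(a,i)
round 1: derive conn(b,c) via R2 from blue(b,i), link(i,c)
round 1: derive conn(b,d) via R2 from blue(b,i), link(i,d)
round 1: derive conn(g,a) via R2 from blue(g,d), link(d,a)
round 1: derive conn(h,d) via R2 from blue(h,b), link(b,d)
round 1: derive conn(h,g) via R2 from blue(h,a), link(a,g)
round 1: derive conn(h,i) via R2 from blue(h,a), link(a,i)
round 1: derive conn(i,b) via R2 from blue(i,a), link(a,b)
round 1: derive conn(i,g) via R2 from blue(i,a), link(a,g)
round 1: derive conn(i,i) via R2 from blue(i,a), link(a,i)
round 2: derive conn(a,c) via R1 from conn(a,b), conn(b,c)
round 2: derive conn(b,a) via R1 from conn(b,i), conn(i,a)
round 2: derive conn(b,b) via R1 from conn(b,i), conn(i,b)
round 2: derive conn(b,g) via R1 from conn(b,i), conn(i,g)
round 2: derive conn(g,b) via R1 from conn(g,a), conn(a,b)
round 2: derive conn(g,g) via R1 from conn(g,a), conn(a,g)
round 2: derive conn(g,i) via R1 from conn(g,a), conn(a,i)
round 2: derive conn(h,c) via R1 from conn(h,b), conn(b,c)
round 2: derive conn(i,c) via R1 from conn(i,b), conn(b,c)
round 2: derive conn(i,d) via R1 from conn(i,a), conn(a,d)
round 3: derive conn(g,c) via R1 from conn(g,a), conn(a,c)

no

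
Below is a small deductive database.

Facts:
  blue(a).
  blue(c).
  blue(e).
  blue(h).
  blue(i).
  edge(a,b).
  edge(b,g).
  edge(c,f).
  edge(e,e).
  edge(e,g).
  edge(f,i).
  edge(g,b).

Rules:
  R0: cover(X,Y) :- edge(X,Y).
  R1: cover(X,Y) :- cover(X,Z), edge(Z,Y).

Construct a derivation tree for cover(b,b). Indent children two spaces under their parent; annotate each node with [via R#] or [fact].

round 1: derive cover(a,b) via R0 from edge(a,b)
round 1: derive cover(b,g) via R0 from edge(b,g)
round 1: derive cover(c,f) via R0 from edge(c,f)
round 1: derive cover(e,e) via R0 from edge(e,e)
round 1: derive cover(e,g) via R0 from edge(e,g)
round 1: derive cover(f,i) via R0 from edge(f,i)
round 1: derive cover(g,b) via R0 from edge(g,b)
round 2: derive cover(a,g) via R1 from cover(a,b), edge(b,g)
round 2: derive cover(b,b) via R1 from cover(b,g), edge(g,b)
round 2: derive cover(c,i) via R1 from cover(c,f), edge(f,i)
round 2: derive cover(e,b) via R1 from cover(e,g), edge(g,b)
round 2: derive cover(g,g) via R1 from cover(g,b), edge(b,g)

cover(b,b)  [via R1]
  cover(b,g)  [via R0]
    edge(b,g)  [fact]
  edge(g,b)  [fact]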